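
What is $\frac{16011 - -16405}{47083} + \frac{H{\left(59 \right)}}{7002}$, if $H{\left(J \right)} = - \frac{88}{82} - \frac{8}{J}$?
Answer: $\frac{274459642958}{398742113277} \approx 0.68831$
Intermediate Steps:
$H{\left(J \right)} = - \frac{44}{41} - \frac{8}{J}$ ($H{\left(J \right)} = \left(-88\right) \frac{1}{82} - \frac{8}{J} = - \frac{44}{41} - \frac{8}{J}$)
$\frac{16011 - -16405}{47083} + \frac{H{\left(59 \right)}}{7002} = \frac{16011 - -16405}{47083} + \frac{- \frac{44}{41} - \frac{8}{59}}{7002} = \left(16011 + 16405\right) \frac{1}{47083} + \left(- \frac{44}{41} - \frac{8}{59}\right) \frac{1}{7002} = 32416 \cdot \frac{1}{47083} + \left(- \frac{44}{41} - \frac{8}{59}\right) \frac{1}{7002} = \frac{32416}{47083} - \frac{1462}{8468919} = \frac{274459642958}{398742113277}$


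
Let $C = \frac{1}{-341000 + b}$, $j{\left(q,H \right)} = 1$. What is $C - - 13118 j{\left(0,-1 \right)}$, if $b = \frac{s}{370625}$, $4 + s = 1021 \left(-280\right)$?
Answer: $\frac{1657897583605687}{126383410884} \approx 13118.0$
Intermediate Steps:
$s = -285884$ ($s = -4 + 1021 \left(-280\right) = -4 - 285880 = -285884$)
$b = - \frac{285884}{370625} \approx -0.77136$
$C = - \frac{370625}{126383410884}$ ($C = \frac{1}{-341000 - \frac{285884}{370625}} = \frac{1}{- \frac{126383410884}{370625}} = - \frac{370625}{126383410884} \approx -2.9325 \cdot 10^{-6}$)
$C - - 13118 j{\left(0,-1 \right)} = - \frac{370625}{126383410884} - \left(-13118\right) 1 = - \frac{370625}{126383410884} - -13118 = - \frac{370625}{126383410884} + 13118 = \frac{1657897583605687}{126383410884}$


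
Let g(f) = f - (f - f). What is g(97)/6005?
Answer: 97/6005 ≈ 0.016153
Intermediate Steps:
g(f) = f (g(f) = f - 1*0 = f + 0 = f)
g(97)/6005 = 97/6005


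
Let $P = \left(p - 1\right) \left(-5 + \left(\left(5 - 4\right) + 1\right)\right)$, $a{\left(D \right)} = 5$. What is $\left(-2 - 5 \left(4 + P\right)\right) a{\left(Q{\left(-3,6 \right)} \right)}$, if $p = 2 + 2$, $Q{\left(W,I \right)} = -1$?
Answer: $115$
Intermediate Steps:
$p = 4$
$P = -9$ ($P = \left(4 - 1\right) \left(-5 + \left(\left(5 - 4\right) + 1\right)\right) = 3 \left(-5 + \left(1 + 1\right)\right) = 3 \left(-5 + 2\right) = 3 \left(-3\right) = -9$)
$\left(-2 - 5 \left(4 + P\right)\right) a{\left(Q{\left(-3,6 \right)} \right)} = \left(-2 - 5 \left(4 - 9\right)\right) 5 = \left(-2 - -25\right) 5 = \left(-2 + 25\right) 5 = 23 \cdot 5 = 115$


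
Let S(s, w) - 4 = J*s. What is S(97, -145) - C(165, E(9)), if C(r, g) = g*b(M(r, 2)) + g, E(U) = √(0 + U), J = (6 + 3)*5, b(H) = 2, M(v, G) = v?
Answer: 4360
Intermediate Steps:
J = 45 (J = 9*5 = 45)
S(s, w) = 4 + 45*s
E(U) = √U
C(r, g) = 3*g (C(r, g) = g*2 + g = 2*g + g = 3*g)
S(97, -145) - C(165, E(9)) = (4 + 45*97) - 3*√9 = (4 + 4365) - 3*3 = 4369 - 1*9 = 4369 - 9 = 4360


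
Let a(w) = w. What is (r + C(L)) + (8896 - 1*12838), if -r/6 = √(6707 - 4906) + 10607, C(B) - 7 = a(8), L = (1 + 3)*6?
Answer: -67569 - 6*√1801 ≈ -67824.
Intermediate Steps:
L = 24 (L = 4*6 = 24)
C(B) = 15 (C(B) = 7 + 8 = 15)
r = -63642 - 6*√1801 (r = -6*(√(6707 - 4906) + 10607) = -6*(√1801 + 10607) = -6*(10607 + √1801) = -63642 - 6*√1801 ≈ -63897.)
(r + C(L)) + (8896 - 1*12838) = ((-63642 - 6*√1801) + 15) + (8896 - 1*12838) = (-63627 - 6*√1801) + (8896 - 12838) = (-63627 - 6*√1801) - 3942 = -67569 - 6*√1801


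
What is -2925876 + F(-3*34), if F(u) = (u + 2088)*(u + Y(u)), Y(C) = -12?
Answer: -3152280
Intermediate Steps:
F(u) = (-12 + u)*(2088 + u) (F(u) = (u + 2088)*(u - 12) = (2088 + u)*(-12 + u) = (-12 + u)*(2088 + u))
-2925876 + F(-3*34) = -2925876 + (-25056 + (-3*34)² + 2076*(-3*34)) = -2925876 + (-25056 + (-102)² + 2076*(-102)) = -2925876 + (-25056 + 10404 - 211752) = -2925876 - 226404 = -3152280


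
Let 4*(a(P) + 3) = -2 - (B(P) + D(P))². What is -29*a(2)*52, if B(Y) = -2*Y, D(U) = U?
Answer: 6786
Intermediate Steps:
a(P) = -7/2 - P²/4 (a(P) = -3 + (-2 - (-2*P + P)²)/4 = -3 + (-2 - (-P)²)/4 = -3 + (-2 - P²)/4 = -3 + (-½ - P²/4) = -7/2 - P²/4)
-29*a(2)*52 = -29*(-7/2 - ¼*2²)*52 = -29*(-7/2 - ¼*4)*52 = -29*(-7/2 - 1)*52 = -29*(-9/2)*52 = (261/2)*52 = 6786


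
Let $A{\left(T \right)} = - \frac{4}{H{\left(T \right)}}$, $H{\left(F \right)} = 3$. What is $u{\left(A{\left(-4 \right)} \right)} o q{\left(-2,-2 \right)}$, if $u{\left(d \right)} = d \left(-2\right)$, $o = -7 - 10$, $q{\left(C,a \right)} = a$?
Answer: $\frac{272}{3} \approx 90.667$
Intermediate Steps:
$o = -17$
$A{\left(T \right)} = - \frac{4}{3}$
$u{\left(d \right)} = - 2 d$
$u{\left(A{\left(-4 \right)} \right)} o q{\left(-2,-2 \right)} = \left(-2\right) \left(- \frac{4}{3}\right) \left(-17\right) \left(-2\right) = \frac{8}{3} \left(-17\right) \left(-2\right) = \left(- \frac{136}{3}\right) \left(-2\right) = \frac{272}{3}$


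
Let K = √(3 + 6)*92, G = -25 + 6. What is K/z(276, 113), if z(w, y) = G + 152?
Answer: 276/133 ≈ 2.0752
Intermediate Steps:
G = -19
K = 276 (K = √9*92 = 3*92 = 276)
z(w, y) = 133 (z(w, y) = -19 + 152 = 133)
K/z(276, 113) = 276/133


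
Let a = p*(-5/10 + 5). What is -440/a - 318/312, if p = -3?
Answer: 44329/1404 ≈ 31.573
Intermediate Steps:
a = -27/2 (a = -3*(-5/10 + 5) = -3*(-5*1/10 + 5) = -3*(-1/2 + 5) = -3*9/2 = -27/2 ≈ -13.500)
-440/a - 318/312 = -440/(-27/2) - 318/312 = -440*(-2/27) - 318*1/312 = 880/27 - 53/52 = 44329/1404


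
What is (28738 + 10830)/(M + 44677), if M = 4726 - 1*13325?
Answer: 19784/18039 ≈ 1.0967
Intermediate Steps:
M = -8599 (M = 4726 - 13325 = -8599)
(28738 + 10830)/(M + 44677) = (28738 + 10830)/(-8599 + 44677) = 39568/36078 = 39568*(1/36078) = 19784/18039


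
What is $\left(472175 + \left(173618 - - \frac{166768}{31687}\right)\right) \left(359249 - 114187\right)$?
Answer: $\frac{5014804073347658}{31687} \approx 1.5826 \cdot 10^{11}$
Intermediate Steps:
$\left(472175 + \left(173618 - - \frac{166768}{31687}\right)\right) \left(359249 - 114187\right) = \left(472175 + \left(173618 - \left(-166768\right) \frac{1}{31687}\right)\right) 245062 = \left(472175 + \left(173618 - - \frac{166768}{31687}\right)\right) 245062 = \left(472175 + \left(173618 + \frac{166768}{31687}\right)\right) 245062 = \left(472175 + \frac{5501600334}{31687}\right) 245062 = \frac{20463409559}{31687} \cdot 245062 = \frac{5014804073347658}{31687}$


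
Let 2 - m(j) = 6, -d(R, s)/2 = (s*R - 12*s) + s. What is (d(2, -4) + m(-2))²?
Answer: 5776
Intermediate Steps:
d(R, s) = 22*s - 2*R*s (d(R, s) = -2*((s*R - 12*s) + s) = -2*((R*s - 12*s) + s) = -2*((-12*s + R*s) + s) = -2*(-11*s + R*s) = 22*s - 2*R*s)
m(j) = -4 (m(j) = 2 - 1*6 = 2 - 6 = -4)
(d(2, -4) + m(-2))² = (2*(-4)*(11 - 1*2) - 4)² = (2*(-4)*(11 - 2) - 4)² = (2*(-4)*9 - 4)² = (-72 - 4)² = (-76)² = 5776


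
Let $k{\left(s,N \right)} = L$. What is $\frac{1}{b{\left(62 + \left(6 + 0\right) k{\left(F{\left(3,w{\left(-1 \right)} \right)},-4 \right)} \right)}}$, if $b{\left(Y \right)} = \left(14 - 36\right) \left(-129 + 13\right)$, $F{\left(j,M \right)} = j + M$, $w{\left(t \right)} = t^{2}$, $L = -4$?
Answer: $\frac{1}{2552} \approx 0.00039185$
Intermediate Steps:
$F{\left(j,M \right)} = M + j$
$k{\left(s,N \right)} = -4$
$b{\left(Y \right)} = 2552$ ($b{\left(Y \right)} = \left(-22\right) \left(-116\right) = 2552$)
$\frac{1}{b{\left(62 + \left(6 + 0\right) k{\left(F{\left(3,w{\left(-1 \right)} \right)},-4 \right)} \right)}} = \frac{1}{2552}$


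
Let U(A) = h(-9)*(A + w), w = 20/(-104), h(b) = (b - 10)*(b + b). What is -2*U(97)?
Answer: -860814/13 ≈ -66217.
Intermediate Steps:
h(b) = 2*b*(-10 + b) (h(b) = (-10 + b)*(2*b) = 2*b*(-10 + b))
w = -5/26 (w = 20*(-1/104) = -5/26 ≈ -0.19231)
U(A) = -855/13 + 342*A (U(A) = (2*(-9)*(-10 - 9))*(A - 5/26) = (2*(-9)*(-19))*(-5/26 + A) = 342*(-5/26 + A) = -855/13 + 342*A)
-2*U(97) = -2*(-855/13 + 342*97) = -2*(-855/13 + 33174) = -2*430407/13 = -860814/13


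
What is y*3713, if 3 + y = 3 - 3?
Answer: -11139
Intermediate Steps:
y = -3 (y = -3 + (3 - 3) = -3 + 0 = -3)
y*3713 = -3*3713 = -11139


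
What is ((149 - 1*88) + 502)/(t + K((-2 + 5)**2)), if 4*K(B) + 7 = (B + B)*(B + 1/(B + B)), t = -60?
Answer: -563/21 ≈ -26.810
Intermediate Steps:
K(B) = -7/4 + B*(B + 1/(2*B))/2 (K(B) = -7/4 + ((B + B)*(B + 1/(B + B)))/4 = -7/4 + ((2*B)*(B + 1/(2*B)))/4 = -7/4 + (2*B*(B + 1/(2*B)))/4 = -7/4 + B*(B + 1/(2*B))/2)
((149 - 1*88) + 502)/(t + K((-2 + 5)**2)) = ((149 - 1*88) + 502)/(-60 + (-3/2 + ((-2 + 5)**2)**2/2)) = ((149 - 88) + 502)/(-60 + (-3/2 + (3**2)**2/2)) = (61 + 502)/(-60 + (-3/2 + (1/2)*9**2)) = 563/(-60 + (-3/2 + (1/2)*81)) = 563/(-60 + (-3/2 + 81/2)) = 563/(-60 + 39) = 563/(-21) = 563*(-1/21) = -563/21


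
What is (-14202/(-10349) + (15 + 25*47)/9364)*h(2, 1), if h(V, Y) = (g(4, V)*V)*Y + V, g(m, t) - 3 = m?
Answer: 581211352/24227009 ≈ 23.990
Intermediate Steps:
g(m, t) = 3 + m
h(V, Y) = V + 7*V*Y (h(V, Y) = ((3 + 4)*V)*Y + V = (7*V)*Y + V = 7*V*Y + V = V + 7*V*Y)
(-14202/(-10349) + (15 + 25*47)/9364)*h(2, 1) = (-14202/(-10349) + (15 + 25*47)/9364)*(2*(1 + 7*1)) = (-14202*(-1/10349) + (15 + 1175)*(1/9364))*(2*(1 + 7)) = (14202/10349 + 1190*(1/9364))*(2*8) = (14202/10349 + 595/4682)*16 = (72651419/48454018)*16 = 581211352/24227009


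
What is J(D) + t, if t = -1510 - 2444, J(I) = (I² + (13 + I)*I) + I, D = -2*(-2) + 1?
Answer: -3834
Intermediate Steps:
D = 5 (D = 4 + 1 = 5)
J(I) = I + I² + I*(13 + I) (J(I) = (I² + I*(13 + I)) + I = I + I² + I*(13 + I))
t = -3954
J(D) + t = 2*5*(7 + 5) - 3954 = 2*5*12 - 3954 = 120 - 3954 = -3834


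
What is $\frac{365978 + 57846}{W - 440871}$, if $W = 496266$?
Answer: $\frac{423824}{55395} \approx 7.6509$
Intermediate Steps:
$\frac{365978 + 57846}{W - 440871} = \frac{365978 + 57846}{496266 - 440871} = \frac{423824}{55395}$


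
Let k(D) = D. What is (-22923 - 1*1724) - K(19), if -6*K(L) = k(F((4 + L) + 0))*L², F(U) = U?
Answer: -139579/6 ≈ -23263.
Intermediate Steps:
K(L) = -L²*(4 + L)/6 (K(L) = -((4 + L) + 0)*L²/6 = -(4 + L)*L²/6 = -L²*(4 + L)/6)
(-22923 - 1*1724) - K(19) = (-22923 - 1*1724) - 19²*(-4 - 1*19)/6 = (-22923 - 1724) - 361*(-4 - 19)/6 = -24647 - 361*(-23)/6 = -24647 - 1*(-8303/6) = -24647 + 8303/6 = -139579/6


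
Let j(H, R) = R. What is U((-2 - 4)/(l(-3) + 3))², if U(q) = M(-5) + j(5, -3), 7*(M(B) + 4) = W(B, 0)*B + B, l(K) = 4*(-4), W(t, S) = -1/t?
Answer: 3025/49 ≈ 61.735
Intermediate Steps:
l(K) = -16
M(B) = -29/7 + B/7 (M(B) = -4 + ((-1/B)*B + B)/7 = -4 + (-1 + B)/7 = -4 + (-⅐ + B/7) = -29/7 + B/7)
U(q) = -55/7 (U(q) = (-29/7 + (⅐)*(-5)) - 3 = (-29/7 - 5/7) - 3 = -34/7 - 3 = -55/7)
U((-2 - 4)/(l(-3) + 3))² = (-55/7)² = 3025/49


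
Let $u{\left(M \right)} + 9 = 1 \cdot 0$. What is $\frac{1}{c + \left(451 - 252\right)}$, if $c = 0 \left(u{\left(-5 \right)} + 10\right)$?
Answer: $\frac{1}{199} \approx 0.0050251$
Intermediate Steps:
$u{\left(M \right)} = -9$ ($u{\left(M \right)} = -9 + 1 \cdot 0 = -9 + 0 = -9$)
$c = 0$ ($c = 0 \left(-9 + 10\right) = 0 \cdot 1 = 0$)
$\frac{1}{c + \left(451 - 252\right)} = \frac{1}{0 + \left(451 - 252\right)} = \frac{1}{0 + 199} = \frac{1}{199}$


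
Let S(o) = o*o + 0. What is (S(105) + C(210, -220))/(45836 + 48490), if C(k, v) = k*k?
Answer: 18375/31442 ≈ 0.58441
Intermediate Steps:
C(k, v) = k²
S(o) = o² (S(o) = o² + 0 = o²)
(S(105) + C(210, -220))/(45836 + 48490) = (105² + 210²)/(45836 + 48490) = (11025 + 44100)/94326 = 55125*(1/94326) = 18375/31442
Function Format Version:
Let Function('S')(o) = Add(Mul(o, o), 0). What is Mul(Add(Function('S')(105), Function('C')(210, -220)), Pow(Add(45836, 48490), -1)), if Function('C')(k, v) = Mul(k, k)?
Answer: Rational(18375, 31442) ≈ 0.58441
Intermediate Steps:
Function('C')(k, v) = Pow(k, 2)
Function('S')(o) = Pow(o, 2) (Function('S')(o) = Add(Pow(o, 2), 0) = Pow(o, 2))
Mul(Add(Function('S')(105), Function('C')(210, -220)), Pow(Add(45836, 48490), -1)) = Mul(Add(Pow(105, 2), Pow(210, 2)), Pow(Add(45836, 48490), -1)) = Mul(Add(11025, 44100), Pow(94326, -1)) = Mul(55125, Rational(1, 94326)) = Rational(18375, 31442)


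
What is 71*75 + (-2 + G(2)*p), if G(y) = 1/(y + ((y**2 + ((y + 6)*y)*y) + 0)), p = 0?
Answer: 5323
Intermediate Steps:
G(y) = 1/(y + y**2 + y**2*(6 + y)) (G(y) = 1/(y + ((y**2 + ((6 + y)*y)*y) + 0)) = 1/(y + ((y**2 + (y*(6 + y))*y) + 0)) = 1/(y + ((y**2 + y**2*(6 + y)) + 0)) = 1/(y + (y**2 + y**2*(6 + y))) = 1/(y + y**2 + y**2*(6 + y)))
71*75 + (-2 + G(2)*p) = 71*75 + (-2 + (1/(2*(1 + 2**2 + 7*2)))*0) = 5325 + (-2 + (1/(2*(1 + 4 + 14)))*0) = 5325 + (-2 + ((1/2)/19)*0) = 5325 + (-2 + ((1/2)*(1/19))*0) = 5325 + (-2 + (1/38)*0) = 5325 + (-2 + 0) = 5325 - 2 = 5323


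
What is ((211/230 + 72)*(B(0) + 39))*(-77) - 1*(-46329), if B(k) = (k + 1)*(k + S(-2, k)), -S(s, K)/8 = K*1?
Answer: -39707643/230 ≈ -1.7264e+5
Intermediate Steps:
S(s, K) = -8*K
B(k) = -7*k*(1 + k) (B(k) = (k + 1)*(k - 8*k) = (1 + k)*(-7*k) = -7*k*(1 + k))
((211/230 + 72)*(B(0) + 39))*(-77) - 1*(-46329) = ((211/230 + 72)*(7*0*(-1 - 1*0) + 39))*(-77) - 1*(-46329) = ((211*(1/230) + 72)*(7*0*(-1 + 0) + 39))*(-77) + 46329 = ((211/230 + 72)*(7*0*(-1) + 39))*(-77) + 46329 = (16771*(0 + 39)/230)*(-77) + 46329 = ((16771/230)*39)*(-77) + 46329 = (654069/230)*(-77) + 46329 = -50363313/230 + 46329 = -39707643/230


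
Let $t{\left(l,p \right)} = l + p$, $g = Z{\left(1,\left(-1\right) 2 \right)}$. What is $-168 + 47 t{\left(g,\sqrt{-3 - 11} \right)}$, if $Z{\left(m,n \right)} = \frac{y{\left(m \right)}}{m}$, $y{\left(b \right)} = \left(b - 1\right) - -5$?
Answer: $67 + 47 i \sqrt{14} \approx 67.0 + 175.86 i$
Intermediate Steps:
$y{\left(b \right)} = 4 + b$ ($y{\left(b \right)} = \left(b - 1\right) + 5 = \left(-1 + b\right) + 5 = 4 + b$)
$Z{\left(m,n \right)} = \frac{4 + m}{m}$
$g = 5$ ($g = \frac{4 + 1}{1} = 1 \cdot 5 = 5$)
$-168 + 47 t{\left(g,\sqrt{-3 - 11} \right)} = -168 + 47 \left(5 + \sqrt{-3 - 11}\right) = -168 + 47 \left(5 + \sqrt{-14}\right) = -168 + 47 \left(5 + i \sqrt{14}\right) = -168 + \left(235 + 47 i \sqrt{14}\right) = 67 + 47 i \sqrt{14}$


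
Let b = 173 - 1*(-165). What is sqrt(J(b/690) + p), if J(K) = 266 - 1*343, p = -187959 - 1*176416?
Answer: 22*I*sqrt(753) ≈ 603.7*I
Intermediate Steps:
p = -364375 (p = -187959 - 176416 = -364375)
b = 338 (b = 173 + 165 = 338)
J(K) = -77 (J(K) = 266 - 343 = -77)
sqrt(J(b/690) + p) = sqrt(-77 - 364375) = sqrt(-364452) = 22*I*sqrt(753)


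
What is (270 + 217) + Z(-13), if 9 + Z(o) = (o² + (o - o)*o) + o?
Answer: 634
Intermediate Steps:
Z(o) = -9 + o + o² (Z(o) = -9 + ((o² + (o - o)*o) + o) = -9 + ((o² + 0*o) + o) = -9 + ((o² + 0) + o) = -9 + (o² + o) = -9 + (o + o²) = -9 + o + o²)
(270 + 217) + Z(-13) = (270 + 217) + (-9 - 13 + (-13)²) = 487 + (-9 - 13 + 169) = 487 + 147 = 634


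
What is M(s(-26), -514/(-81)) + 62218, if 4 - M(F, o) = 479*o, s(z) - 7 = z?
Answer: 4793776/81 ≈ 59182.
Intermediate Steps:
s(z) = 7 + z
M(F, o) = 4 - 479*o
M(s(-26), -514/(-81)) + 62218 = (4 - (-246206)/(-81)) + 62218 = (4 - (-246206)*(-1)/81) + 62218 = (4 - 479*514/81) + 62218 = (4 - 246206/81) + 62218 = -245882/81 + 62218 = 4793776/81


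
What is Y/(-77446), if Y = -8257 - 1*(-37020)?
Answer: -28763/77446 ≈ -0.37139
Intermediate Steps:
Y = 28763 (Y = -8257 + 37020 = 28763)
Y/(-77446) = 28763/(-77446) = 28763*(-1/77446) = -28763/77446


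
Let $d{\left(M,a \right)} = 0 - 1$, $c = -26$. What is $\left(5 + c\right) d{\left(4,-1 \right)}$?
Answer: $21$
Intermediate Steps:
$d{\left(M,a \right)} = -1$ ($d{\left(M,a \right)} = 0 - 1 = -1$)
$\left(5 + c\right) d{\left(4,-1 \right)} = \left(5 - 26\right) \left(-1\right) = \left(-21\right) \left(-1\right) = 21$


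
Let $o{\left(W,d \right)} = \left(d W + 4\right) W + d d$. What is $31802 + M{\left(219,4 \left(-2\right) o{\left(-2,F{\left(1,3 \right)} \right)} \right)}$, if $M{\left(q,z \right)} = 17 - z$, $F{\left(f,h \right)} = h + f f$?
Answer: $32011$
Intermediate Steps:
$F{\left(f,h \right)} = h + f^{2}$
$o{\left(W,d \right)} = d^{2} + W \left(4 + W d\right)$ ($o{\left(W,d \right)} = \left(W d + 4\right) W + d^{2} = \left(4 + W d\right) W + d^{2} = W \left(4 + W d\right) + d^{2} = d^{2} + W \left(4 + W d\right)$)
$31802 + M{\left(219,4 \left(-2\right) o{\left(-2,F{\left(1,3 \right)} \right)} \right)} = 31802 - \left(-17 + 4 \left(-2\right) \left(\left(3 + 1^{2}\right)^{2} + 4 \left(-2\right) + \left(3 + 1^{2}\right) \left(-2\right)^{2}\right)\right) = 31802 - \left(-17 - 8 \left(\left(3 + 1\right)^{2} - 8 + \left(3 + 1\right) 4\right)\right) = 31802 - \left(-17 - 8 \left(4^{2} - 8 + 4 \cdot 4\right)\right) = 31802 - \left(-17 - 8 \left(16 - 8 + 16\right)\right) = 31802 - \left(-17 - 192\right) = 31802 + \left(17 - -192\right) = 31802 + \left(17 + 192\right) = 31802 + 209 = 32011$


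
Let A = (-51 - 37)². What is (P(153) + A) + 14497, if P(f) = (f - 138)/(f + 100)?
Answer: 5626988/253 ≈ 22241.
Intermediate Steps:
P(f) = (-138 + f)/(100 + f)
A = 7744 (A = (-88)² = 7744)
(P(153) + A) + 14497 = ((-138 + 153)/(100 + 153) + 7744) + 14497 = (15/253 + 7744) + 14497 = 1959247/253 + 14497 = 5626988/253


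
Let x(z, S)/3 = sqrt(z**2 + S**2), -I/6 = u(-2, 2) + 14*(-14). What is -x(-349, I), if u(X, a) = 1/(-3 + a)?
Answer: -15*sqrt(60757) ≈ -3697.3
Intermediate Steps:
I = 1182 (I = -6*(1/(-3 + 2) + 14*(-14)) = -6*(1/(-1) - 196) = -6*(-1 - 196) = -6*(-197) = 1182)
x(z, S) = 3*sqrt(S**2 + z**2) (x(z, S) = 3*sqrt(z**2 + S**2) = 3*sqrt(S**2 + z**2))
-x(-349, I) = -3*sqrt(1182**2 + (-349)**2) = -3*sqrt(1397124 + 121801) = -3*sqrt(1518925) = -3*5*sqrt(60757) = -15*sqrt(60757)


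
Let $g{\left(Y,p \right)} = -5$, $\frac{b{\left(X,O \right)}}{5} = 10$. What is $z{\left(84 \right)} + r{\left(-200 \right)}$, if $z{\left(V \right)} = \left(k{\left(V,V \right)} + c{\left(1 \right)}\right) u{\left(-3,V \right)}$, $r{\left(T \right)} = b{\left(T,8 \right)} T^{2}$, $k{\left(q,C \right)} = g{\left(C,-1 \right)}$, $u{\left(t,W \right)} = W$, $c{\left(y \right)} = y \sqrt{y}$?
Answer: $1999664$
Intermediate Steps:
$c{\left(y \right)} = y^{\frac{3}{2}}$
$b{\left(X,O \right)} = 50$ ($b{\left(X,O \right)} = 5 \cdot 10 = 50$)
$k{\left(q,C \right)} = -5$
$r{\left(T \right)} = 50 T^{2}$
$z{\left(V \right)} = - 4 V$ ($z{\left(V \right)} = \left(-5 + 1^{\frac{3}{2}}\right) V = \left(-5 + 1\right) V = - 4 V$)
$z{\left(84 \right)} + r{\left(-200 \right)} = \left(-4\right) 84 + 50 \left(-200\right)^{2} = -336 + 50 \cdot 40000 = -336 + 2000000 = 1999664$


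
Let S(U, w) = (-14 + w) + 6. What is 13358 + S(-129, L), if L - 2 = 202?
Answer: 13554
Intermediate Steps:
L = 204 (L = 2 + 202 = 204)
S(U, w) = -8 + w
13358 + S(-129, L) = 13358 + (-8 + 204) = 13358 + 196 = 13554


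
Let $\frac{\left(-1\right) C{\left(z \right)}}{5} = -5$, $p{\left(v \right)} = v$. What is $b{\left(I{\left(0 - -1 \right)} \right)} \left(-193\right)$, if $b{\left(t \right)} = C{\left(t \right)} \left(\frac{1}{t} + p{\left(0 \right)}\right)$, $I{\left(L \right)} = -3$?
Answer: $\frac{4825}{3} \approx 1608.3$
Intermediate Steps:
$C{\left(z \right)} = 25$ ($C{\left(z \right)} = \left(-5\right) \left(-5\right) = 25$)
$b{\left(t \right)} = \frac{25}{t}$ ($b{\left(t \right)} = 25 \left(\frac{1}{t} + 0\right) = \frac{25}{t}$)
$b{\left(I{\left(0 - -1 \right)} \right)} \left(-193\right) = \frac{25}{-3} \left(-193\right) = 25 \left(- \frac{1}{3}\right) \left(-193\right) = \left(- \frac{25}{3}\right) \left(-193\right) = \frac{4825}{3}$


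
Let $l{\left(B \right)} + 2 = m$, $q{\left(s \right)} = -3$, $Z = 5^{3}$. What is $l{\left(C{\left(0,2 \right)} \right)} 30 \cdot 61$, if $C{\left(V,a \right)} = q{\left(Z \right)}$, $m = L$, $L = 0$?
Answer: $-3660$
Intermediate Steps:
$Z = 125$
$m = 0$
$C{\left(V,a \right)} = -3$
$l{\left(B \right)} = -2$ ($l{\left(B \right)} = -2 + 0 = -2$)
$l{\left(C{\left(0,2 \right)} \right)} 30 \cdot 61 = \left(-2\right) 30 \cdot 61 = \left(-60\right) 61 = -3660$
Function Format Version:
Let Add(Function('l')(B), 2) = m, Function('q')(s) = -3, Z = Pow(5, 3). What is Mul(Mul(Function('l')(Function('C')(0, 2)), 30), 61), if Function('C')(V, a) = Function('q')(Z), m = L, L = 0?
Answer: -3660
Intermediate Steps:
Z = 125
m = 0
Function('C')(V, a) = -3
Function('l')(B) = -2 (Function('l')(B) = Add(-2, 0) = -2)
Mul(Mul(Function('l')(Function('C')(0, 2)), 30), 61) = Mul(Mul(-2, 30), 61) = Mul(-60, 61) = -3660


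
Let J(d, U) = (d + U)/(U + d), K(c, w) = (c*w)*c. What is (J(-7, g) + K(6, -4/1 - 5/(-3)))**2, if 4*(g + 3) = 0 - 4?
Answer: 6889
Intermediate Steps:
g = -4 (g = -3 + (0 - 4)/4 = -3 + (1/4)*(-4) = -3 - 1 = -4)
K(c, w) = w*c**2
J(d, U) = 1 (J(d, U) = (U + d)/(U + d) = 1)
(J(-7, g) + K(6, -4/1 - 5/(-3)))**2 = (1 + (-4/1 - 5/(-3))*6**2)**2 = (1 + (-4*1 - 5*(-1/3))*36)**2 = (1 + (-4 + 5/3)*36)**2 = (1 - 7/3*36)**2 = (1 - 84)**2 = (-83)**2 = 6889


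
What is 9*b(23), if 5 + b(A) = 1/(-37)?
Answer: -1674/37 ≈ -45.243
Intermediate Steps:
b(A) = -186/37 (b(A) = -5 + 1/(-37) = -5 - 1/37 = -186/37)
9*b(23) = 9*(-186/37) = -1674/37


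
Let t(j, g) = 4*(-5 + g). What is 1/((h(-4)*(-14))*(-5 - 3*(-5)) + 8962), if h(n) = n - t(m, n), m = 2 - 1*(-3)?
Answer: 1/4482 ≈ 0.00022311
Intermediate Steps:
m = 5 (m = 2 + 3 = 5)
t(j, g) = -20 + 4*g
h(n) = 20 - 3*n (h(n) = n - (-20 + 4*n) = n + (20 - 4*n) = 20 - 3*n)
1/((h(-4)*(-14))*(-5 - 3*(-5)) + 8962) = 1/(((20 - 3*(-4))*(-14))*(-5 - 3*(-5)) + 8962) = 1/(((20 + 12)*(-14))*(-5 + 15) + 8962) = 1/((32*(-14))*10 + 8962) = 1/(-448*10 + 8962) = 1/(-4480 + 8962) = 1/4482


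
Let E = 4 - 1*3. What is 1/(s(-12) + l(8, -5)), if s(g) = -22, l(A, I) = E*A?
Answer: -1/14 ≈ -0.071429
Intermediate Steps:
E = 1 (E = 4 - 3 = 1)
l(A, I) = A (l(A, I) = 1*A = A)
1/(s(-12) + l(8, -5)) = 1/(-22 + 8) = 1/(-14) = -1/14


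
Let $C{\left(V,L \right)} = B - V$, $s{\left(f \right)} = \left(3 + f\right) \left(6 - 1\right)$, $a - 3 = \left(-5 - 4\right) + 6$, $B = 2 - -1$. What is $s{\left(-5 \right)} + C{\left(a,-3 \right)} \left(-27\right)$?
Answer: $-91$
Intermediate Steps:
$B = 3$ ($B = 2 + 1 = 3$)
$a = 0$ ($a = 3 + \left(\left(-5 - 4\right) + 6\right) = 3 + \left(-9 + 6\right) = 3 - 3 = 0$)
$s{\left(f \right)} = 15 + 5 f$ ($s{\left(f \right)} = \left(3 + f\right) \left(6 - 1\right) = \left(3 + f\right) 5 = 15 + 5 f$)
$C{\left(V,L \right)} = 3 - V$
$s{\left(-5 \right)} + C{\left(a,-3 \right)} \left(-27\right) = \left(15 + 5 \left(-5\right)\right) + \left(3 - 0\right) \left(-27\right) = \left(15 - 25\right) + \left(3 + 0\right) \left(-27\right) = -10 + 3 \left(-27\right) = -10 - 81 = -91$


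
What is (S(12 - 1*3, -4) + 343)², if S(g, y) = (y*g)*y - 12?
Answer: 225625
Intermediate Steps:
S(g, y) = -12 + g*y² (S(g, y) = (g*y)*y - 12 = g*y² - 12 = -12 + g*y²)
(S(12 - 1*3, -4) + 343)² = ((-12 + (12 - 1*3)*(-4)²) + 343)² = ((-12 + (12 - 3)*16) + 343)² = ((-12 + 9*16) + 343)² = ((-12 + 144) + 343)² = (132 + 343)² = 475² = 225625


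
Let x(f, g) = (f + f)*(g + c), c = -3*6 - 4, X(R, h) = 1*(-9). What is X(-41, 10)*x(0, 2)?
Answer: 0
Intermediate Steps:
X(R, h) = -9
c = -22 (c = -18 - 4 = -22)
x(f, g) = 2*f*(-22 + g) (x(f, g) = (f + f)*(g - 22) = (2*f)*(-22 + g) = 2*f*(-22 + g))
X(-41, 10)*x(0, 2) = -18*0*(-22 + 2) = -18*0*(-20) = -9*0 = 0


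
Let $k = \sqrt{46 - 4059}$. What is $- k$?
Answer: $- i \sqrt{4013} \approx - 63.348 i$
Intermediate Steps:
$k = i \sqrt{4013}$ ($k = \sqrt{-4013} = i \sqrt{4013} \approx 63.348 i$)
$- k = - i \sqrt{4013}$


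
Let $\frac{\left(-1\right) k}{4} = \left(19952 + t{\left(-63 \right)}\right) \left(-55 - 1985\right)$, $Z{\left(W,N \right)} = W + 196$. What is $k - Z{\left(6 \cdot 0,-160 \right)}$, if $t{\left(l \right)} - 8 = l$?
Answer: $162359324$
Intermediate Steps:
$Z{\left(W,N \right)} = 196 + W$
$t{\left(l \right)} = 8 + l$
$k = 162359520$ ($k = - 4 \left(19952 + \left(8 - 63\right)\right) \left(-55 - 1985\right) = - 4 \left(19952 - 55\right) \left(-2040\right) = - 4 \cdot 19897 \left(-2040\right) = \left(-4\right) \left(-40589880\right) = 162359520$)
$k - Z{\left(6 \cdot 0,-160 \right)} = 162359520 - \left(196 + 6 \cdot 0\right) = 162359520 - \left(196 + 0\right) = 162359520 - 196 = 162359324$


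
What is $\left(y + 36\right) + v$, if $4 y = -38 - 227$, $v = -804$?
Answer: $- \frac{3337}{4} \approx -834.25$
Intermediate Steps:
$y = - \frac{265}{4}$ ($y = \frac{-38 - 227}{4} = \frac{1}{4} \left(-265\right) = - \frac{265}{4} \approx -66.25$)
$\left(y + 36\right) + v = \left(- \frac{265}{4} + 36\right) - 804 = - \frac{121}{4} - 804 = - \frac{3337}{4}$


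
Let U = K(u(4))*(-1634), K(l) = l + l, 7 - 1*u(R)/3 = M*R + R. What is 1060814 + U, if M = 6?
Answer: 1266698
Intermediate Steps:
u(R) = 21 - 21*R (u(R) = 21 - 3*(6*R + R) = 21 - 21*R)
K(l) = 2*l
U = 205884 (U = (2*(21 - 21*4))*(-1634) = (2*(21 - 84))*(-1634) = (2*(-63))*(-1634) = -126*(-1634) = 205884)
1060814 + U = 1060814 + 205884 = 1266698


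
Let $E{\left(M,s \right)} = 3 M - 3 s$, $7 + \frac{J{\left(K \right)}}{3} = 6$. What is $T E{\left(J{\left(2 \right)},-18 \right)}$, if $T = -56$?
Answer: $-2520$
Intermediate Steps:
$J{\left(K \right)} = -3$ ($J{\left(K \right)} = -21 + 3 \cdot 6 = -21 + 18 = -3$)
$E{\left(M,s \right)} = - 3 s + 3 M$
$T E{\left(J{\left(2 \right)},-18 \right)} = - 56 \left(\left(-3\right) \left(-18\right) + 3 \left(-3\right)\right) = - 56 \left(54 - 9\right) = \left(-56\right) 45 = -2520$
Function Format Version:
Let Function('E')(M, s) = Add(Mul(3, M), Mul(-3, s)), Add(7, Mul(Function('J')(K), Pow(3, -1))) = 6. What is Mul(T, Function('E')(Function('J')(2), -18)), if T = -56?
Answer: -2520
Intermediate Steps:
Function('J')(K) = -3 (Function('J')(K) = Add(-21, Mul(3, 6)) = Add(-21, 18) = -3)
Function('E')(M, s) = Add(Mul(-3, s), Mul(3, M))
Mul(T, Function('E')(Function('J')(2), -18)) = Mul(-56, Add(Mul(-3, -18), Mul(3, -3))) = Mul(-56, Add(54, -9)) = Mul(-56, 45) = -2520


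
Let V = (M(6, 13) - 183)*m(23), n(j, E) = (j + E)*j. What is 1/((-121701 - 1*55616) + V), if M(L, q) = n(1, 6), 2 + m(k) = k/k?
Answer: -1/177141 ≈ -5.6452e-6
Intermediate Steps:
n(j, E) = j*(E + j) (n(j, E) = (E + j)*j = j*(E + j))
m(k) = -1 (m(k) = -2 + k/k = -2 + 1 = -1)
M(L, q) = 7 (M(L, q) = 1*(6 + 1) = 1*7 = 7)
V = 176 (V = (7 - 183)*(-1) = -176*(-1) = 176)
1/((-121701 - 1*55616) + V) = 1/((-121701 - 1*55616) + 176) = 1/((-121701 - 55616) + 176) = 1/(-177317 + 176) = 1/(-177141) = -1/177141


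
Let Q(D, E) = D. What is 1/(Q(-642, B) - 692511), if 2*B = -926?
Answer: -1/693153 ≈ -1.4427e-6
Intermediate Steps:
B = -463 (B = (1/2)*(-926) = -463)
1/(Q(-642, B) - 692511) = 1/(-642 - 692511) = 1/(-693153) = -1/693153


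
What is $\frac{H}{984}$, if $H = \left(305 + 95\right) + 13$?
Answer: $\frac{413}{984} \approx 0.41972$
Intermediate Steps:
$H = 413$ ($H = 400 + 13 = 413$)
$\frac{H}{984} = \frac{413}{984}$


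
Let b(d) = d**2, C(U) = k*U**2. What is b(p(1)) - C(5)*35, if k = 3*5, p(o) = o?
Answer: -13124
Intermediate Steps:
k = 15
C(U) = 15*U**2
b(p(1)) - C(5)*35 = 1**2 - 15*5**2*35 = 1 - 15*25*35 = 1 - 375*35 = 1 - 1*13125 = 1 - 13125 = -13124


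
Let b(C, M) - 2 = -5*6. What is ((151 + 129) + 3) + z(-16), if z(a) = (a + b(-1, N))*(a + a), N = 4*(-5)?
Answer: 1691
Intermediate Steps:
N = -20
b(C, M) = -28 (b(C, M) = 2 - 5*6 = 2 - 30 = -28)
z(a) = 2*a*(-28 + a) (z(a) = (a - 28)*(a + a) = (-28 + a)*(2*a) = 2*a*(-28 + a))
((151 + 129) + 3) + z(-16) = ((151 + 129) + 3) + 2*(-16)*(-28 - 16) = (280 + 3) + 2*(-16)*(-44) = 283 + 1408 = 1691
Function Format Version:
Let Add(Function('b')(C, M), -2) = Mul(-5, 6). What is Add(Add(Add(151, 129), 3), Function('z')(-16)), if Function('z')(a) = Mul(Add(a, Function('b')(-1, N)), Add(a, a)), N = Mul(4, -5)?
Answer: 1691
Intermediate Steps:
N = -20
Function('b')(C, M) = -28 (Function('b')(C, M) = Add(2, Mul(-5, 6)) = Add(2, -30) = -28)
Function('z')(a) = Mul(2, a, Add(-28, a)) (Function('z')(a) = Mul(Add(a, -28), Add(a, a)) = Mul(Add(-28, a), Mul(2, a)) = Mul(2, a, Add(-28, a)))
Add(Add(Add(151, 129), 3), Function('z')(-16)) = Add(Add(Add(151, 129), 3), Mul(2, -16, Add(-28, -16))) = Add(Add(280, 3), Mul(2, -16, -44)) = Add(283, 1408) = 1691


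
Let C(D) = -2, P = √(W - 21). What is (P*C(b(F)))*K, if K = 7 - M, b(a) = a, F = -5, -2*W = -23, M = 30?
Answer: 23*I*√38 ≈ 141.78*I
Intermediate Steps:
W = 23/2 (W = -½*(-23) = 23/2 ≈ 11.500)
P = I*√38/2 (P = √(23/2 - 21) = √(-19/2) = I*√38/2 ≈ 3.0822*I)
K = -23 (K = 7 - 1*30 = 7 - 30 = -23)
(P*C(b(F)))*K = ((I*√38/2)*(-2))*(-23) = -I*√38*(-23) = 23*I*√38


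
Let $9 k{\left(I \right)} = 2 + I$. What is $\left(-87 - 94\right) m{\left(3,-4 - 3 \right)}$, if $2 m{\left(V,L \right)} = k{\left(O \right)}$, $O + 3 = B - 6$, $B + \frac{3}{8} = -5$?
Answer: $\frac{1991}{16} \approx 124.44$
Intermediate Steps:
$B = - \frac{43}{8}$ ($B = - \frac{3}{8} - 5 = - \frac{43}{8} \approx -5.375$)
$O = - \frac{115}{8}$ ($O = -3 - \frac{91}{8} = - \frac{115}{8} \approx -14.375$)
$k{\left(I \right)} = \frac{2}{9} + \frac{I}{9}$ ($k{\left(I \right)} = \frac{2 + I}{9} = \frac{2}{9} + \frac{I}{9}$)
$m{\left(V,L \right)} = - \frac{11}{16}$ ($m{\left(V,L \right)} = \frac{\frac{2}{9} + \frac{1}{9} \left(- \frac{115}{8}\right)}{2} = \frac{\frac{2}{9} - \frac{115}{72}}{2} = \frac{1}{2} \left(- \frac{11}{8}\right) = - \frac{11}{16}$)
$\left(-87 - 94\right) m{\left(3,-4 - 3 \right)} = \left(-87 - 94\right) \left(- \frac{11}{16}\right) = \left(-181\right) \left(- \frac{11}{16}\right) = \frac{1991}{16}$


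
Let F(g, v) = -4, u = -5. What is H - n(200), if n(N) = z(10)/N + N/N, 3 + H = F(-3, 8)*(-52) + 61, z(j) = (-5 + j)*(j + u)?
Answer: 2119/8 ≈ 264.88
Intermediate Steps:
z(j) = (-5 + j)**2 (z(j) = (-5 + j)*(j - 5) = (-5 + j)*(-5 + j) = (-5 + j)**2)
H = 266 (H = -3 + (-4*(-52) + 61) = -3 + (208 + 61) = -3 + 269 = 266)
n(N) = 1 + 25/N (n(N) = (25 + 10**2 - 10*10)/N + N/N = (25 + 100 - 100)/N + 1 = 25/N + 1 = 1 + 25/N)
H - n(200) = 266 - (25 + 200)/200 = 266 - 225/200 = 266 - 1*9/8 = 266 - 9/8 = 2119/8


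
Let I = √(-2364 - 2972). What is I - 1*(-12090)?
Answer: 12090 + 2*I*√1334 ≈ 12090.0 + 73.048*I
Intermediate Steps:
I = 2*I*√1334 (I = √(-5336) = 2*I*√1334 ≈ 73.048*I)
I - 1*(-12090) = 2*I*√1334 - 1*(-12090) = 2*I*√1334 + 12090 = 12090 + 2*I*√1334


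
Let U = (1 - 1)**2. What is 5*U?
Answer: 0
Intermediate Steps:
U = 0 (U = 0**2 = 0)
5*U = 5*0 = 0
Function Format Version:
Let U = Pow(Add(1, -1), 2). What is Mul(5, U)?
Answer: 0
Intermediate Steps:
U = 0 (U = Pow(0, 2) = 0)
Mul(5, U) = Mul(5, 0) = 0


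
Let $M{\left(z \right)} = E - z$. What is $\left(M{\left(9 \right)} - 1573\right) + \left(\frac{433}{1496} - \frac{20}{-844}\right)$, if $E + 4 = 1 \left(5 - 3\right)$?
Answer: $- \frac{499900261}{315656} \approx -1583.7$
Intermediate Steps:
$E = -2$ ($E = -4 + 1 \left(5 - 3\right) = -4 + 1 \cdot 2 = -4 + 2 = -2$)
$M{\left(z \right)} = -2 - z$
$\left(M{\left(9 \right)} - 1573\right) + \left(\frac{433}{1496} - \frac{20}{-844}\right) = \left(\left(-2 - 9\right) - 1573\right) + \left(\frac{433}{1496} - \frac{20}{-844}\right) = \left(\left(-2 - 9\right) - 1573\right) + \left(433 \cdot \frac{1}{1496} - - \frac{5}{211}\right) = \left(-11 - 1573\right) + \left(\frac{433}{1496} + \frac{5}{211}\right) = -1584 + \frac{98843}{315656} = - \frac{499900261}{315656}$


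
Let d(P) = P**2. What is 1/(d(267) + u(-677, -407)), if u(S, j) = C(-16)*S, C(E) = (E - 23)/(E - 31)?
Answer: 47/3324180 ≈ 1.4139e-5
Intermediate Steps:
C(E) = (-23 + E)/(-31 + E)
u(S, j) = 39*S/47 (u(S, j) = ((-23 - 16)/(-31 - 16))*S = (-39/(-47))*S = (-1/47*(-39))*S = 39*S/47)
1/(d(267) + u(-677, -407)) = 1/(267**2 + (39/47)*(-677)) = 1/(71289 - 26403/47) = 1/(3324180/47) = 47/3324180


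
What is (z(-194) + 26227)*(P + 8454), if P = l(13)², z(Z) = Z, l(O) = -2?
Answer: 220187114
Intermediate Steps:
P = 4 (P = (-2)² = 4)
(z(-194) + 26227)*(P + 8454) = (-194 + 26227)*(4 + 8454) = 26033*8458 = 220187114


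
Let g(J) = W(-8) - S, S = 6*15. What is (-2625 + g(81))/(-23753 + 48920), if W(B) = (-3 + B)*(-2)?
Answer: -2693/25167 ≈ -0.10701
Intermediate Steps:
S = 90
W(B) = 6 - 2*B
g(J) = -68 (g(J) = (6 - 2*(-8)) - 1*90 = (6 + 16) - 90 = 22 - 90 = -68)
(-2625 + g(81))/(-23753 + 48920) = (-2625 - 68)/(-23753 + 48920) = -2693/25167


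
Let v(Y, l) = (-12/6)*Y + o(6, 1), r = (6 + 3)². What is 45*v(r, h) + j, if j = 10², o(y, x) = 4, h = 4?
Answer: -7010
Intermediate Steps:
r = 81 (r = 9² = 81)
j = 100
v(Y, l) = 4 - 2*Y (v(Y, l) = (-12/6)*Y + 4 = (-12*⅙)*Y + 4 = -2*Y + 4 = 4 - 2*Y)
45*v(r, h) + j = 45*(4 - 2*81) + 100 = 45*(4 - 162) + 100 = 45*(-158) + 100 = -7110 + 100 = -7010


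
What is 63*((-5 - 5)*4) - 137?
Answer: -2657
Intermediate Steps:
63*((-5 - 5)*4) - 137 = 63*(-10*4) - 137 = 63*(-40) - 137 = -2520 - 137 = -2657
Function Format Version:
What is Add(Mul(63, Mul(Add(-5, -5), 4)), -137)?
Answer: -2657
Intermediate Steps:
Add(Mul(63, Mul(Add(-5, -5), 4)), -137) = Add(Mul(63, Mul(-10, 4)), -137) = Add(Mul(63, -40), -137) = Add(-2520, -137) = -2657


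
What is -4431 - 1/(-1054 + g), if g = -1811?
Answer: -12694814/2865 ≈ -4431.0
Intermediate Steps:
-4431 - 1/(-1054 + g) = -4431 - 1/(-1054 - 1811) = -4431 - 1/(-2865) = -4431 - 1*(-1/2865) = -4431 + 1/2865 = -12694814/2865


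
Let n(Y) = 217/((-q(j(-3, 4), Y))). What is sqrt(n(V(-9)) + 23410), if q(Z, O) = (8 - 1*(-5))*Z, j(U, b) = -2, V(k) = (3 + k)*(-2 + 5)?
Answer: 9*sqrt(195442)/26 ≈ 153.03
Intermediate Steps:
V(k) = 9 + 3*k (V(k) = (3 + k)*3 = 9 + 3*k)
q(Z, O) = 13*Z (q(Z, O) = (8 + 5)*Z = 13*Z)
n(Y) = 217/26 (n(Y) = 217/((-13*(-2))) = 217/((-1*(-26))) = 217/26)
sqrt(n(V(-9)) + 23410) = sqrt(217/26 + 23410) = sqrt(608877/26) = 9*sqrt(195442)/26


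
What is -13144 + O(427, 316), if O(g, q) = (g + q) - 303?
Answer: -12704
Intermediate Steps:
O(g, q) = -303 + g + q
-13144 + O(427, 316) = -13144 + (-303 + 427 + 316) = -13144 + 440 = -12704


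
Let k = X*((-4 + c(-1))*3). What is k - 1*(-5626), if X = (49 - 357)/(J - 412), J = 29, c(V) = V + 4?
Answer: 2153834/383 ≈ 5623.6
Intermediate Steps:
c(V) = 4 + V
X = 308/383 (X = (49 - 357)/(29 - 412) = -308/(-383) = -308*(-1/383) = 308/383 ≈ 0.80418)
k = -924/383 (k = 308*((-4 + (4 - 1))*3)/383 = 308*((-4 + 3)*3)/383 = 308*(-1*3)/383 = (308/383)*(-3) = -924/383 ≈ -2.4125)
k - 1*(-5626) = -924/383 - 1*(-5626) = -924/383 + 5626 = 2153834/383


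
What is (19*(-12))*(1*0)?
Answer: 0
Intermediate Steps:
(19*(-12))*(1*0) = -228*0 = 0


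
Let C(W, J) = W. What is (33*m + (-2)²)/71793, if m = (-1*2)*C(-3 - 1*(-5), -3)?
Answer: -128/71793 ≈ -0.0017829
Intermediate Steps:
m = -4 (m = (-1*2)*(-3 - 1*(-5)) = -2*(-3 + 5) = -2*2 = -4)
(33*m + (-2)²)/71793 = (33*(-4) + (-2)²)/71793 = (-132 + 4)*(1/71793) = -128*1/71793 = -128/71793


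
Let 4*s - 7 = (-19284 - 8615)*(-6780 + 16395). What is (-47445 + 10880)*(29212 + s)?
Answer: 4902123838475/2 ≈ 2.4511e+12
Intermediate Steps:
s = -134124439/2 (s = 7/4 + ((-19284 - 8615)*(-6780 + 16395))/4 = 7/4 + (-27899*9615)/4 = 7/4 + (¼)*(-268248885) = 7/4 - 268248885/4 = -134124439/2 ≈ -6.7062e+7)
(-47445 + 10880)*(29212 + s) = (-47445 + 10880)*(29212 - 134124439/2) = -36565*(-134066015/2) = 4902123838475/2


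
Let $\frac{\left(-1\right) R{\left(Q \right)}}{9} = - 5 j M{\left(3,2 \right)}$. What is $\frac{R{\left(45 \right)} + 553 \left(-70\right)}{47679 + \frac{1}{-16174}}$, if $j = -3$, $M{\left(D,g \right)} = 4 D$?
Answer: $- \frac{130459484}{154232029} \approx -0.84587$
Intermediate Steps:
$R{\left(Q \right)} = -1620$ ($R{\left(Q \right)} = - 9 \left(-5\right) \left(-3\right) 4 \cdot 3 = - 9 \cdot 15 \cdot 12 = \left(-9\right) 180 = -1620$)
$\frac{R{\left(45 \right)} + 553 \left(-70\right)}{47679 + \frac{1}{-16174}} = \frac{-1620 + 553 \left(-70\right)}{47679 + \frac{1}{-16174}} = \frac{-1620 - 38710}{47679 - \frac{1}{16174}} = - \frac{40330}{\frac{771160145}{16174}} = \left(-40330\right) \frac{16174}{771160145} = - \frac{130459484}{154232029}$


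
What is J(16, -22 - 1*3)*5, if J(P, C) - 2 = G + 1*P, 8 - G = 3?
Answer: 115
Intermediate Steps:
G = 5 (G = 8 - 1*3 = 8 - 3 = 5)
J(P, C) = 7 + P (J(P, C) = 2 + (5 + 1*P) = 2 + (5 + P) = 7 + P)
J(16, -22 - 1*3)*5 = (7 + 16)*5 = 23*5 = 115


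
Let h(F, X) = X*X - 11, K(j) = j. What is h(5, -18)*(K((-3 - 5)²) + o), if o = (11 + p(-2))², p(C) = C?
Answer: 45385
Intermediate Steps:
h(F, X) = -11 + X² (h(F, X) = X² - 11 = -11 + X²)
o = 81 (o = (11 - 2)² = 9² = 81)
h(5, -18)*(K((-3 - 5)²) + o) = (-11 + (-18)²)*((-3 - 5)² + 81) = (-11 + 324)*((-8)² + 81) = 313*(64 + 81) = 313*145 = 45385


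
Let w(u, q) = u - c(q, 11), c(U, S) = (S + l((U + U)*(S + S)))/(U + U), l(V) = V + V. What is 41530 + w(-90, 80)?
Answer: 6623349/160 ≈ 41396.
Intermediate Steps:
l(V) = 2*V
c(U, S) = (S + 8*S*U)/(2*U) (c(U, S) = (S + 2*((U + U)*(S + S)))/(U + U) = (S + 2*((2*U)*(2*S)))/((2*U)) = (S + 2*(4*S*U))*(1/(2*U)) = (S + 8*S*U)*(1/(2*U)) = (S + 8*S*U)/(2*U))
w(u, q) = -44 + u - 11/(2*q) (w(u, q) = u - (4*11 + (1/2)*11/q) = u - (44 + 11/(2*q)) = u + (-44 - 11/(2*q)) = -44 + u - 11/(2*q))
41530 + w(-90, 80) = 41530 + (-44 - 90 - 11/2/80) = 41530 + (-44 - 90 - 11/2*1/80) = 41530 + (-44 - 90 - 11/160) = 41530 - 21451/160 = 6623349/160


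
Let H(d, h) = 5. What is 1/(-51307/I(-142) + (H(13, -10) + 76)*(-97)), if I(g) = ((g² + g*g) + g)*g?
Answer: -5706412/44835227777 ≈ -0.00012728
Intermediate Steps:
I(g) = g*(g + 2*g²) (I(g) = ((g² + g²) + g)*g = (2*g² + g)*g = (g + 2*g²)*g = g*(g + 2*g²))
1/(-51307/I(-142) + (H(13, -10) + 76)*(-97)) = 1/(-51307*1/(20164*(1 + 2*(-142))) + (5 + 76)*(-97)) = 1/(-51307*1/(20164*(1 - 284)) + 81*(-97)) = 1/(-51307/(20164*(-283)) - 7857) = 1/(-51307/(-5706412) - 7857) = 1/(-51307*(-1/5706412) - 7857) = 1/(51307/5706412 - 7857) = 1/(-44835227777/5706412) = -5706412/44835227777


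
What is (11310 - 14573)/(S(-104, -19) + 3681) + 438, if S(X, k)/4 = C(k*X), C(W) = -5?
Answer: 1600255/3661 ≈ 437.11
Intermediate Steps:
S(X, k) = -20 (S(X, k) = 4*(-5) = -20)
(11310 - 14573)/(S(-104, -19) + 3681) + 438 = (11310 - 14573)/(-20 + 3681) + 438 = -3263/3661 + 438 = 1600255/3661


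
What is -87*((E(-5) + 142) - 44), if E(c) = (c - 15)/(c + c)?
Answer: -8700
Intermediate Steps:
E(c) = (-15 + c)/(2*c) (E(c) = (-15 + c)/((2*c)) = (-15 + c)*(1/(2*c)) = (-15 + c)/(2*c))
-87*((E(-5) + 142) - 44) = -87*(((1/2)*(-15 - 5)/(-5) + 142) - 44) = -87*(((1/2)*(-1/5)*(-20) + 142) - 44) = -87*((2 + 142) - 44) = -87*(144 - 44) = -87*100 = -8700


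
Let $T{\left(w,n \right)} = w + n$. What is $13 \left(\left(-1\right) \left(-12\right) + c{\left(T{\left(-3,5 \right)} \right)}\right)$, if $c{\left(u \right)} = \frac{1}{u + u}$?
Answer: $\frac{637}{4} \approx 159.25$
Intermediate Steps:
$T{\left(w,n \right)} = n + w$
$c{\left(u \right)} = \frac{1}{2 u}$
$13 \left(\left(-1\right) \left(-12\right) + c{\left(T{\left(-3,5 \right)} \right)}\right) = 13 \left(\left(-1\right) \left(-12\right) + \frac{1}{2 \left(5 - 3\right)}\right) = 13 \left(12 + \frac{1}{2 \cdot 2}\right) = 13 \left(12 + \frac{1}{2} \cdot \frac{1}{2}\right) = 13 \left(12 + \frac{1}{4}\right) = 13 \cdot \frac{49}{4} = \frac{637}{4}$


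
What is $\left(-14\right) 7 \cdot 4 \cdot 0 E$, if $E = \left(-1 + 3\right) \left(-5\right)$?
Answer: $0$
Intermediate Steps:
$E = -10$ ($E = 2 \left(-5\right) = -10$)
$\left(-14\right) 7 \cdot 4 \cdot 0 E = \left(-14\right) 7 \cdot 4 \cdot 0 \left(-10\right) = - 98 \cdot 0 \left(-10\right) = \left(-98\right) 0 = 0$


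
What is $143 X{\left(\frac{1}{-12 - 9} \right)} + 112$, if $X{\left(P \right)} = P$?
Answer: $\frac{2209}{21} \approx 105.19$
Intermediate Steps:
$143 X{\left(\frac{1}{-12 - 9} \right)} + 112 = \frac{143}{-12 - 9} + 112 = \frac{143}{-21} + 112 = 143 \left(- \frac{1}{21}\right) + 112 = - \frac{143}{21} + 112 = \frac{2209}{21}$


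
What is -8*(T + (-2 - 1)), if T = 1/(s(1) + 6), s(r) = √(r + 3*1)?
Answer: 23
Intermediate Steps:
s(r) = √(3 + r) (s(r) = √(r + 3) = √(3 + r))
T = ⅛ (T = 1/(√(3 + 1) + 6) = 1/(√4 + 6) = 1/(2 + 6) = 1/8 = ⅛ ≈ 0.12500)
-8*(T + (-2 - 1)) = -8*(⅛ + (-2 - 1)) = -8*(⅛ - 3) = -8*(-23/8) = 23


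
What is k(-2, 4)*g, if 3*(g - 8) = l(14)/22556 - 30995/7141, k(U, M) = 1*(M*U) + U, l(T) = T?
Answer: -7916785645/120804297 ≈ -65.534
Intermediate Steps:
k(U, M) = U + M*U (k(U, M) = M*U + U = U + M*U)
g = 1583357129/241608594 (g = 8 + (14/22556 - 30995/7141)/3 = 8 + (14*(1/22556) - 30995*1/7141)/3 = 8 + (7/11278 - 30995/7141)/3 = 8 + (⅓)*(-349511623/80536198) = 8 - 349511623/241608594 = 1583357129/241608594 ≈ 6.5534)
k(-2, 4)*g = -2*(1 + 4)*(1583357129/241608594) = -2*5*(1583357129/241608594) = -10*1583357129/241608594 = -7916785645/120804297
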